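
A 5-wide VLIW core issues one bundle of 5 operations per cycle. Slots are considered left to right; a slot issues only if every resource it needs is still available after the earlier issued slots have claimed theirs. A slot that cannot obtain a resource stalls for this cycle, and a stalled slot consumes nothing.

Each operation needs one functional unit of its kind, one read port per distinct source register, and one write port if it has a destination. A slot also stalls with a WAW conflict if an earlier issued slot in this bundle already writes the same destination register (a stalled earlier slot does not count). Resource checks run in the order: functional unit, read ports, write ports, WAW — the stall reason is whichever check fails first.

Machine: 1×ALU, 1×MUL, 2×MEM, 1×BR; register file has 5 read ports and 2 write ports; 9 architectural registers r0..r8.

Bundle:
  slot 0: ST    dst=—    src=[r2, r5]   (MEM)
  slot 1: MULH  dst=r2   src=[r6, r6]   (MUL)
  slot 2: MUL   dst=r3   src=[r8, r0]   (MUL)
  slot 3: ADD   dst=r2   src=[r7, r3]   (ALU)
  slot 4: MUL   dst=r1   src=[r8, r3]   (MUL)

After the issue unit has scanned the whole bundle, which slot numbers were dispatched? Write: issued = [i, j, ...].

issued = [0, 1]

slot 0 (MEM): ISSUE — free A1,Mu1,Ld1,B1 rp3 wp2
slot 1 (MUL): ISSUE — free A1,Mu0,Ld1,B1 rp2 wp1
slot 2 (MUL): stall FU — free A1,Mu0,Ld1,B1 rp2 wp1
slot 3 (ALU): stall WAW — free A1,Mu0,Ld1,B1 rp2 wp1
slot 4 (MUL): stall FU — free A1,Mu0,Ld1,B1 rp2 wp1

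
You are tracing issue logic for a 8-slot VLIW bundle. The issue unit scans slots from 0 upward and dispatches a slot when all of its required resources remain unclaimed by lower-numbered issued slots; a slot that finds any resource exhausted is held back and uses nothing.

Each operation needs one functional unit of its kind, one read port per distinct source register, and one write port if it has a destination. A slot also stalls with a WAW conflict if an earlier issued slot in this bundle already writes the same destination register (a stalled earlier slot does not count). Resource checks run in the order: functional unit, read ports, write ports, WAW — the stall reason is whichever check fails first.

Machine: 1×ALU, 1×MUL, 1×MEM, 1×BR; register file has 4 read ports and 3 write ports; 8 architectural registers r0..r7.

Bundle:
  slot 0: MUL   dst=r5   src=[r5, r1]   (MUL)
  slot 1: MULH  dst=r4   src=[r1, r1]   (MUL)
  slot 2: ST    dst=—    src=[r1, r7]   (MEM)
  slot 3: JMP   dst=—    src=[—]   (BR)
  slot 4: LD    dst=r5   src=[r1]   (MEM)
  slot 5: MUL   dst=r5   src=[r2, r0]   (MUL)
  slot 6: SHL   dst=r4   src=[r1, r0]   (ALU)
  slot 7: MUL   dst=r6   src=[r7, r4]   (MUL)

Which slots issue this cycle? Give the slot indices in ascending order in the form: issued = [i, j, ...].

#0 MUL src=r5,r1 dispatched  <A:1 Mu:0 Ld:1 B:1 rd:2 wr:2>
#1 MUL src=r1,r1 held:FU  <A:1 Mu:0 Ld:1 B:1 rd:2 wr:2>
#2 MEM src=r1,r7 dispatched  <A:1 Mu:0 Ld:0 B:1 rd:0 wr:2>
#3 BR src=- dispatched  <A:1 Mu:0 Ld:0 B:0 rd:0 wr:2>
#4 MEM src=r1 held:FU  <A:1 Mu:0 Ld:0 B:0 rd:0 wr:2>
#5 MUL src=r2,r0 held:FU  <A:1 Mu:0 Ld:0 B:0 rd:0 wr:2>
#6 ALU src=r1,r0 held:RD_PORT  <A:1 Mu:0 Ld:0 B:0 rd:0 wr:2>
#7 MUL src=r7,r4 held:FU  <A:1 Mu:0 Ld:0 B:0 rd:0 wr:2>

issued = [0, 2, 3]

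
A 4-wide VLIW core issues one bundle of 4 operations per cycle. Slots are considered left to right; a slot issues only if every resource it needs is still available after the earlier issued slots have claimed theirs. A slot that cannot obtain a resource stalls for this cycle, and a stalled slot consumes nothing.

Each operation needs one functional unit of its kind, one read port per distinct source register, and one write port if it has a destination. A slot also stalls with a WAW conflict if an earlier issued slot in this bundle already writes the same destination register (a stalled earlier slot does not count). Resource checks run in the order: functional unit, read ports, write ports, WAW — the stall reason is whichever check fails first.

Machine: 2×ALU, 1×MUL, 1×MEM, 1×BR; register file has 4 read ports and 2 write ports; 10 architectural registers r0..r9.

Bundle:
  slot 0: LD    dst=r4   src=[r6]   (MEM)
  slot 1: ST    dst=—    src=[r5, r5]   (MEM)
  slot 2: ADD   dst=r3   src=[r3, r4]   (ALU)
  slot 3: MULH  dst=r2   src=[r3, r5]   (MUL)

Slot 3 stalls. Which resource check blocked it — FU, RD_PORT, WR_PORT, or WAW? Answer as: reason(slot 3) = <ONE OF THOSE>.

slot 0 (MEM): ISSUE — free A2,Mu1,Ld0,B1 rp3 wp1
slot 1 (MEM): stall FU — free A2,Mu1,Ld0,B1 rp3 wp1
slot 2 (ALU): ISSUE — free A1,Mu1,Ld0,B1 rp1 wp0
slot 3 (MUL): stall RD_PORT — free A1,Mu1,Ld0,B1 rp1 wp0

reason(slot 3) = RD_PORT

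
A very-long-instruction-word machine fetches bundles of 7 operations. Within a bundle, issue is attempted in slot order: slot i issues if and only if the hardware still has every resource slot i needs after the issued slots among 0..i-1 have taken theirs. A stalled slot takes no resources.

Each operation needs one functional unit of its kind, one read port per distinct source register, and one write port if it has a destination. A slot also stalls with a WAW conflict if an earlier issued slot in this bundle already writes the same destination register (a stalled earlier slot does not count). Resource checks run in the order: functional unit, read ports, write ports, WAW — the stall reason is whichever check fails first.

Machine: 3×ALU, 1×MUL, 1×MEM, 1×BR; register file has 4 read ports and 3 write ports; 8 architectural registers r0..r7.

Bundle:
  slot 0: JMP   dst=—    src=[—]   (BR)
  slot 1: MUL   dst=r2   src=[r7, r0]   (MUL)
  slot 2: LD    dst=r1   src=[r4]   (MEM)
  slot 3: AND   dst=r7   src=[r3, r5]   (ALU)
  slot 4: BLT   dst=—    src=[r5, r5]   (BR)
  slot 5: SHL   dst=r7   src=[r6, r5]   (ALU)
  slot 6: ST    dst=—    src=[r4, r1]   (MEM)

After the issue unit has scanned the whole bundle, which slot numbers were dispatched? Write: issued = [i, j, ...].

issued = [0, 1, 2]

slot 0 (BR): ISSUE — free A3,Mu1,Ld1,B0 rp4 wp3
slot 1 (MUL): ISSUE — free A3,Mu0,Ld1,B0 rp2 wp2
slot 2 (MEM): ISSUE — free A3,Mu0,Ld0,B0 rp1 wp1
slot 3 (ALU): stall RD_PORT — free A3,Mu0,Ld0,B0 rp1 wp1
slot 4 (BR): stall FU — free A3,Mu0,Ld0,B0 rp1 wp1
slot 5 (ALU): stall RD_PORT — free A3,Mu0,Ld0,B0 rp1 wp1
slot 6 (MEM): stall FU — free A3,Mu0,Ld0,B0 rp1 wp1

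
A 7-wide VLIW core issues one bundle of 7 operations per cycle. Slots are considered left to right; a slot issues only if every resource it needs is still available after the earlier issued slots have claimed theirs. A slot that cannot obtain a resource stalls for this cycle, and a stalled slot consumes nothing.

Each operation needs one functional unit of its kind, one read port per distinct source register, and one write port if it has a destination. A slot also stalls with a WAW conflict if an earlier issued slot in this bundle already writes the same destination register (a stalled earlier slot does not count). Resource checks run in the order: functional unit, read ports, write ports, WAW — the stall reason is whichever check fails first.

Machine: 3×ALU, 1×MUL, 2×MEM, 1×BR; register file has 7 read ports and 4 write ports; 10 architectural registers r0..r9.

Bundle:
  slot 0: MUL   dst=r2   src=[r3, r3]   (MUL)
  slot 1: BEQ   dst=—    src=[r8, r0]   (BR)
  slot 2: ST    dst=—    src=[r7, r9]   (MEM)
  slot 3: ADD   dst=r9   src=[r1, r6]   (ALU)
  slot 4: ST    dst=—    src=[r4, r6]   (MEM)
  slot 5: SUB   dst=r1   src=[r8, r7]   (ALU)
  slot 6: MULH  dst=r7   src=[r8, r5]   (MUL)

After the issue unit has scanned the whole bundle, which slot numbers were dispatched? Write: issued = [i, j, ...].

[0] MUL needs rd=1 wr=1: ok; after: ALU=3 MUL=0 MEM=2 BR=1, R=6, W=3
[1] BR needs rd=2 wr=0: ok; after: ALU=3 MUL=0 MEM=2 BR=0, R=4, W=3
[2] MEM needs rd=2 wr=0: ok; after: ALU=3 MUL=0 MEM=1 BR=0, R=2, W=3
[3] ALU needs rd=2 wr=1: ok; after: ALU=2 MUL=0 MEM=1 BR=0, R=0, W=2
[4] MEM needs rd=2 wr=0: RD_PORT; after: ALU=2 MUL=0 MEM=1 BR=0, R=0, W=2
[5] ALU needs rd=2 wr=1: RD_PORT; after: ALU=2 MUL=0 MEM=1 BR=0, R=0, W=2
[6] MUL needs rd=2 wr=1: FU; after: ALU=2 MUL=0 MEM=1 BR=0, R=0, W=2

issued = [0, 1, 2, 3]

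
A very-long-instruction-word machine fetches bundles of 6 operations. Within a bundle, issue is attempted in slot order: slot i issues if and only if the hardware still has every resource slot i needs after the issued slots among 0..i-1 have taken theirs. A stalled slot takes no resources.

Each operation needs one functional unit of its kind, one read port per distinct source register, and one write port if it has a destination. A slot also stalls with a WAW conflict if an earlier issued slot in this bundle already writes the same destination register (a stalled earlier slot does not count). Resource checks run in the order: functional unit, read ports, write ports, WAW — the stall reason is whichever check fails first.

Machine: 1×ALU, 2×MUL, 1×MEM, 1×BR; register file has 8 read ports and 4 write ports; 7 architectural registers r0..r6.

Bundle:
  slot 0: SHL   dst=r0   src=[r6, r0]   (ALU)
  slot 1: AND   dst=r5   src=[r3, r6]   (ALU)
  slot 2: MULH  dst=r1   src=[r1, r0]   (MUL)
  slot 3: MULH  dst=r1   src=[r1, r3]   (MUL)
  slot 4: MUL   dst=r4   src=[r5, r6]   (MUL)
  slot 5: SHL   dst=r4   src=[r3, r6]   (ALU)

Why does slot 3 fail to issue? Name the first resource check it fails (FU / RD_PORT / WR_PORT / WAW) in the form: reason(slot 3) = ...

reason(slot 3) = WAW

#0 ALU src=r6,r0 dispatched  <A:0 Mu:2 Ld:1 B:1 rd:6 wr:3>
#1 ALU src=r3,r6 held:FU  <A:0 Mu:2 Ld:1 B:1 rd:6 wr:3>
#2 MUL src=r1,r0 dispatched  <A:0 Mu:1 Ld:1 B:1 rd:4 wr:2>
#3 MUL src=r1,r3 held:WAW  <A:0 Mu:1 Ld:1 B:1 rd:4 wr:2>
#4 MUL src=r5,r6 dispatched  <A:0 Mu:0 Ld:1 B:1 rd:2 wr:1>
#5 ALU src=r3,r6 held:FU  <A:0 Mu:0 Ld:1 B:1 rd:2 wr:1>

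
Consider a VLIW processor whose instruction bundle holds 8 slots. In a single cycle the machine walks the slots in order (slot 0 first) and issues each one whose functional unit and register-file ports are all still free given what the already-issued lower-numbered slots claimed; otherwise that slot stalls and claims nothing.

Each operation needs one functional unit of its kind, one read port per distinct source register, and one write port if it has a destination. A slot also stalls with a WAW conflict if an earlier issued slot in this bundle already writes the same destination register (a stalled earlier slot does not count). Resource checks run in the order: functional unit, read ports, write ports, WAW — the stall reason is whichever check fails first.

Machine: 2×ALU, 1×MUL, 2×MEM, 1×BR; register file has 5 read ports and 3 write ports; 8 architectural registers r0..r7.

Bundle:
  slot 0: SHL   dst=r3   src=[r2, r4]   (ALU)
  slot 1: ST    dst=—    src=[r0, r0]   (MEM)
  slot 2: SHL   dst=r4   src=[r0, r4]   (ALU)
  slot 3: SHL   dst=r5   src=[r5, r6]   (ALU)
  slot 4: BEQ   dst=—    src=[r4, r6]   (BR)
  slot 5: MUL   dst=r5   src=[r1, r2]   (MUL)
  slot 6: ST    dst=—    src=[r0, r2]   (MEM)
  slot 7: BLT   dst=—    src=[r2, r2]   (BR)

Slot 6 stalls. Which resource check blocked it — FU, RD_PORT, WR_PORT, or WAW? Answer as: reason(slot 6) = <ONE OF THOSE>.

reason(slot 6) = RD_PORT

  0. ALU→r3 ⇒ go  {1A/1Mu/2Ld/1B | 3r 2w}
  1. MEM ⇒ go  {1A/1Mu/1Ld/1B | 2r 2w}
  2. ALU→r4 ⇒ go  {0A/1Mu/1Ld/1B | 0r 1w}
  3. ALU→r5 ⇒ no(FU)  {0A/1Mu/1Ld/1B | 0r 1w}
  4. BR ⇒ no(RD_PORT)  {0A/1Mu/1Ld/1B | 0r 1w}
  5. MUL→r5 ⇒ no(RD_PORT)  {0A/1Mu/1Ld/1B | 0r 1w}
  6. MEM ⇒ no(RD_PORT)  {0A/1Mu/1Ld/1B | 0r 1w}
  7. BR ⇒ no(RD_PORT)  {0A/1Mu/1Ld/1B | 0r 1w}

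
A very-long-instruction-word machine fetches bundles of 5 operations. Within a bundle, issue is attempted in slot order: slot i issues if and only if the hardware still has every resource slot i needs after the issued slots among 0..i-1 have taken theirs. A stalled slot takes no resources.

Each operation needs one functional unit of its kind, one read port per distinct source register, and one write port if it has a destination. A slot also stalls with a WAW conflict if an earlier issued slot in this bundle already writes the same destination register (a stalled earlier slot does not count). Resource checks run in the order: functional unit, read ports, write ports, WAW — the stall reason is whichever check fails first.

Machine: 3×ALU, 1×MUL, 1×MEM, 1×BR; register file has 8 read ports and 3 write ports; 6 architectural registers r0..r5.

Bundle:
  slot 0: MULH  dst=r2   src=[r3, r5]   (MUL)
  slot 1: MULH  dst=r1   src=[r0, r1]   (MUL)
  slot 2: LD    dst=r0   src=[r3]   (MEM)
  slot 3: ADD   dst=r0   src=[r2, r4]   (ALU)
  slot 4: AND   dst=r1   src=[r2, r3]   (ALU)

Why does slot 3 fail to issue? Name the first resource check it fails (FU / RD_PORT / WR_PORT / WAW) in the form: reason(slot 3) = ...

reason(slot 3) = WAW

  0. MUL→r2 ⇒ go  {3A/0Mu/1Ld/1B | 6r 2w}
  1. MUL→r1 ⇒ no(FU)  {3A/0Mu/1Ld/1B | 6r 2w}
  2. MEM→r0 ⇒ go  {3A/0Mu/0Ld/1B | 5r 1w}
  3. ALU→r0 ⇒ no(WAW)  {3A/0Mu/0Ld/1B | 5r 1w}
  4. ALU→r1 ⇒ go  {2A/0Mu/0Ld/1B | 3r 0w}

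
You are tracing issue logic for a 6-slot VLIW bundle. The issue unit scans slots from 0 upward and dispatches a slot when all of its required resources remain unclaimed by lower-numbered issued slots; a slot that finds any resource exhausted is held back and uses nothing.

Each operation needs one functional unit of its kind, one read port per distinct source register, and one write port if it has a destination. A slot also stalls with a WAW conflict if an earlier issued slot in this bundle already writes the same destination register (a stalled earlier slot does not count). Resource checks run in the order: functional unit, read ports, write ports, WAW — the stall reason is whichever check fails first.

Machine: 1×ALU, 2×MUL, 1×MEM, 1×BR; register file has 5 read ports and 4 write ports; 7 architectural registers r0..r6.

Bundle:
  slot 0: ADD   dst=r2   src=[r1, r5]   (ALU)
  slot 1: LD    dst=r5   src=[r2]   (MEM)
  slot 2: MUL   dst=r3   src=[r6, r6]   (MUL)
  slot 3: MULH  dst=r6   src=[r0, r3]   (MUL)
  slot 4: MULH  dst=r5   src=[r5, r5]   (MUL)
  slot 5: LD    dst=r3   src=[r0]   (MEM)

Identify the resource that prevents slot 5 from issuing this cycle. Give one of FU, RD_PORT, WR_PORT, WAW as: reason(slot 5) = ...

reason(slot 5) = FU

#0 ALU src=r1,r5 dispatched  <A:0 Mu:2 Ld:1 B:1 rd:3 wr:3>
#1 MEM src=r2 dispatched  <A:0 Mu:2 Ld:0 B:1 rd:2 wr:2>
#2 MUL src=r6,r6 dispatched  <A:0 Mu:1 Ld:0 B:1 rd:1 wr:1>
#3 MUL src=r0,r3 held:RD_PORT  <A:0 Mu:1 Ld:0 B:1 rd:1 wr:1>
#4 MUL src=r5,r5 held:WAW  <A:0 Mu:1 Ld:0 B:1 rd:1 wr:1>
#5 MEM src=r0 held:FU  <A:0 Mu:1 Ld:0 B:1 rd:1 wr:1>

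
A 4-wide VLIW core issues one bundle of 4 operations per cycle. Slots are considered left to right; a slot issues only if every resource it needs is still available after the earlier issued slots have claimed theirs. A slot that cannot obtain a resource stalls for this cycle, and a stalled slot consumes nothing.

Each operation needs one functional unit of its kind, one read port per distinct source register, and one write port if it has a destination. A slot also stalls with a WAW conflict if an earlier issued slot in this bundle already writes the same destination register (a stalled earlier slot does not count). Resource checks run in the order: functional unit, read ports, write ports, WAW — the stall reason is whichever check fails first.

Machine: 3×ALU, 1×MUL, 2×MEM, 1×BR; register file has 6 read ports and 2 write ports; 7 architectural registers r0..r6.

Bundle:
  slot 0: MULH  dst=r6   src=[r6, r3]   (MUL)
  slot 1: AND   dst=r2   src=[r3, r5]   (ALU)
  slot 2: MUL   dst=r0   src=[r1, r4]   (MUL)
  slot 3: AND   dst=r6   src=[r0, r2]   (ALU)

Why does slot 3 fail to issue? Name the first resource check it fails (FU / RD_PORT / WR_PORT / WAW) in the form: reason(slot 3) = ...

slot 0 (MUL): ISSUE — free A3,Mu0,Ld2,B1 rp4 wp1
slot 1 (ALU): ISSUE — free A2,Mu0,Ld2,B1 rp2 wp0
slot 2 (MUL): stall FU — free A2,Mu0,Ld2,B1 rp2 wp0
slot 3 (ALU): stall WR_PORT — free A2,Mu0,Ld2,B1 rp2 wp0

reason(slot 3) = WR_PORT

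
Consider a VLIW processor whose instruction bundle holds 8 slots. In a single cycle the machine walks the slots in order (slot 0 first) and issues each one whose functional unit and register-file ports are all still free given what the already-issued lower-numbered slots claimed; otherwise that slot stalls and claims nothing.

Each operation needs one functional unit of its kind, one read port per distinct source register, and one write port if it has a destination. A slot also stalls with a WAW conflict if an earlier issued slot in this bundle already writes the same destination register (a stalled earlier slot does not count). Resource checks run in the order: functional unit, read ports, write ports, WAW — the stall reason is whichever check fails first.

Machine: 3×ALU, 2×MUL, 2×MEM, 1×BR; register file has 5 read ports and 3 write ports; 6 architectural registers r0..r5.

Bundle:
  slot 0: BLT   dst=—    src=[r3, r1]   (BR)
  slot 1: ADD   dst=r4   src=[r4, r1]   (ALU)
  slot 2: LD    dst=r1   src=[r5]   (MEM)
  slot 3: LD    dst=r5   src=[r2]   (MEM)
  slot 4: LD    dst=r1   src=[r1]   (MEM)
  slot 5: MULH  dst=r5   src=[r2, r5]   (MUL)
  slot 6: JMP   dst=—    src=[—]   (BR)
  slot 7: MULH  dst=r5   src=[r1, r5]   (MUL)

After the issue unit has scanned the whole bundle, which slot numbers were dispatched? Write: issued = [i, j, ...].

issued = [0, 1, 2]

  0. BR ⇒ go  {3A/2Mu/2Ld/0B | 3r 3w}
  1. ALU→r4 ⇒ go  {2A/2Mu/2Ld/0B | 1r 2w}
  2. MEM→r1 ⇒ go  {2A/2Mu/1Ld/0B | 0r 1w}
  3. MEM→r5 ⇒ no(RD_PORT)  {2A/2Mu/1Ld/0B | 0r 1w}
  4. MEM→r1 ⇒ no(RD_PORT)  {2A/2Mu/1Ld/0B | 0r 1w}
  5. MUL→r5 ⇒ no(RD_PORT)  {2A/2Mu/1Ld/0B | 0r 1w}
  6. BR ⇒ no(FU)  {2A/2Mu/1Ld/0B | 0r 1w}
  7. MUL→r5 ⇒ no(RD_PORT)  {2A/2Mu/1Ld/0B | 0r 1w}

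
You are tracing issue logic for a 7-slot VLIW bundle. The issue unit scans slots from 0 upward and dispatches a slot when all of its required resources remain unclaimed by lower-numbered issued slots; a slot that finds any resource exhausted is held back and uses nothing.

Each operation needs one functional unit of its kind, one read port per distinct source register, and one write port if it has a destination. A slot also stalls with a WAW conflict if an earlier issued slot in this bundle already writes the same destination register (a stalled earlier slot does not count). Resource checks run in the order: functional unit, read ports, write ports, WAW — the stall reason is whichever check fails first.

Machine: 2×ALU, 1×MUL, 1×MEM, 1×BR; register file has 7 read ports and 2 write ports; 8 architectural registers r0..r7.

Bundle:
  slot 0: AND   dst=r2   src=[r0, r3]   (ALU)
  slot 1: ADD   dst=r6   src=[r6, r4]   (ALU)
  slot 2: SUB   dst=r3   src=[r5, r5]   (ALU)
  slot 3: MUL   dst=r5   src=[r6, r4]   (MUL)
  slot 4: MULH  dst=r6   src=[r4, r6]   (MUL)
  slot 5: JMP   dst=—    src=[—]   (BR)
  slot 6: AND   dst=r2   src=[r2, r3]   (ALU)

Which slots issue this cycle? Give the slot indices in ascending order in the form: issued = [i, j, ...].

issued = [0, 1, 5]

[0] ALU needs rd=2 wr=1: ok; after: ALU=1 MUL=1 MEM=1 BR=1, R=5, W=1
[1] ALU needs rd=2 wr=1: ok; after: ALU=0 MUL=1 MEM=1 BR=1, R=3, W=0
[2] ALU needs rd=1 wr=1: FU; after: ALU=0 MUL=1 MEM=1 BR=1, R=3, W=0
[3] MUL needs rd=2 wr=1: WR_PORT; after: ALU=0 MUL=1 MEM=1 BR=1, R=3, W=0
[4] MUL needs rd=2 wr=1: WR_PORT; after: ALU=0 MUL=1 MEM=1 BR=1, R=3, W=0
[5] BR needs rd=0 wr=0: ok; after: ALU=0 MUL=1 MEM=1 BR=0, R=3, W=0
[6] ALU needs rd=2 wr=1: FU; after: ALU=0 MUL=1 MEM=1 BR=0, R=3, W=0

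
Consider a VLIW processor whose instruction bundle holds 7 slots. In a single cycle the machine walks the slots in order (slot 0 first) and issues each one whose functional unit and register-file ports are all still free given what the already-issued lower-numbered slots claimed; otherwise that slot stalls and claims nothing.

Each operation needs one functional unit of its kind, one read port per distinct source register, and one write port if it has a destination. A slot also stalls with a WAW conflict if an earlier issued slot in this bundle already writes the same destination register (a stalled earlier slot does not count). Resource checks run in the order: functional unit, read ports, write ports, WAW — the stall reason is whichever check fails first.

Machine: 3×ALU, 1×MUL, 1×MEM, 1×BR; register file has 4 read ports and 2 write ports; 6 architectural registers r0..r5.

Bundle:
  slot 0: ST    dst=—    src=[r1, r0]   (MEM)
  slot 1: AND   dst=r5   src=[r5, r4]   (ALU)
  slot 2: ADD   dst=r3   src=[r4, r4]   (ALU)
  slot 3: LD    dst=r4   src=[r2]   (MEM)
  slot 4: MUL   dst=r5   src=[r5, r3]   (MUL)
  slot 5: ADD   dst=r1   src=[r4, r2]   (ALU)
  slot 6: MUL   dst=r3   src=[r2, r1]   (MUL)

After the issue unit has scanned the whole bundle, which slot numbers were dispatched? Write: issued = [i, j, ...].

issued = [0, 1]

  0. MEM ⇒ go  {3A/1Mu/0Ld/1B | 2r 2w}
  1. ALU→r5 ⇒ go  {2A/1Mu/0Ld/1B | 0r 1w}
  2. ALU→r3 ⇒ no(RD_PORT)  {2A/1Mu/0Ld/1B | 0r 1w}
  3. MEM→r4 ⇒ no(FU)  {2A/1Mu/0Ld/1B | 0r 1w}
  4. MUL→r5 ⇒ no(RD_PORT)  {2A/1Mu/0Ld/1B | 0r 1w}
  5. ALU→r1 ⇒ no(RD_PORT)  {2A/1Mu/0Ld/1B | 0r 1w}
  6. MUL→r3 ⇒ no(RD_PORT)  {2A/1Mu/0Ld/1B | 0r 1w}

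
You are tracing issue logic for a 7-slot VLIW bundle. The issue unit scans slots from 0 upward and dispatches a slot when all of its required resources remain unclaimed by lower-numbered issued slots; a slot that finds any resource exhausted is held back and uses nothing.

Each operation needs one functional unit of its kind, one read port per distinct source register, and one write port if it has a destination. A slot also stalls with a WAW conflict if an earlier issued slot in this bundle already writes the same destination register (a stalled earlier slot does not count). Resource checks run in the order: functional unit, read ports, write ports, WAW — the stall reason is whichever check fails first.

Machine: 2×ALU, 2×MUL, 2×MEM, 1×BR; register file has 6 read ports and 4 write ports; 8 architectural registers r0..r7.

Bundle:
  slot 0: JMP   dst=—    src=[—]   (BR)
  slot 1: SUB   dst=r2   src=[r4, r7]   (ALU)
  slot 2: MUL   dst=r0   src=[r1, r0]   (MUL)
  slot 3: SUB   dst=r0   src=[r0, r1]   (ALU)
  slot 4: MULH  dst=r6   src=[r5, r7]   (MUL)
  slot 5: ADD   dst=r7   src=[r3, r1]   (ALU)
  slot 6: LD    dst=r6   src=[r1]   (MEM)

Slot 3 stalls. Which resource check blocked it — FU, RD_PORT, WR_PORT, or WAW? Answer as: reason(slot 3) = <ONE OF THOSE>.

reason(slot 3) = WAW

(0) want 1×BR +0rd +0wr — yes → AL2|MU2|ME2|BR0|rd6|wr4
(1) want 1×ALU +2rd +1wr — yes → AL1|MU2|ME2|BR0|rd4|wr3
(2) want 1×MUL +2rd +1wr — yes → AL1|MU1|ME2|BR0|rd2|wr2
(3) want 1×ALU +2rd +1wr — WAW → AL1|MU1|ME2|BR0|rd2|wr2
(4) want 1×MUL +2rd +1wr — yes → AL1|MU0|ME2|BR0|rd0|wr1
(5) want 1×ALU +2rd +1wr — RD_PORT → AL1|MU0|ME2|BR0|rd0|wr1
(6) want 1×MEM +1rd +1wr — RD_PORT → AL1|MU0|ME2|BR0|rd0|wr1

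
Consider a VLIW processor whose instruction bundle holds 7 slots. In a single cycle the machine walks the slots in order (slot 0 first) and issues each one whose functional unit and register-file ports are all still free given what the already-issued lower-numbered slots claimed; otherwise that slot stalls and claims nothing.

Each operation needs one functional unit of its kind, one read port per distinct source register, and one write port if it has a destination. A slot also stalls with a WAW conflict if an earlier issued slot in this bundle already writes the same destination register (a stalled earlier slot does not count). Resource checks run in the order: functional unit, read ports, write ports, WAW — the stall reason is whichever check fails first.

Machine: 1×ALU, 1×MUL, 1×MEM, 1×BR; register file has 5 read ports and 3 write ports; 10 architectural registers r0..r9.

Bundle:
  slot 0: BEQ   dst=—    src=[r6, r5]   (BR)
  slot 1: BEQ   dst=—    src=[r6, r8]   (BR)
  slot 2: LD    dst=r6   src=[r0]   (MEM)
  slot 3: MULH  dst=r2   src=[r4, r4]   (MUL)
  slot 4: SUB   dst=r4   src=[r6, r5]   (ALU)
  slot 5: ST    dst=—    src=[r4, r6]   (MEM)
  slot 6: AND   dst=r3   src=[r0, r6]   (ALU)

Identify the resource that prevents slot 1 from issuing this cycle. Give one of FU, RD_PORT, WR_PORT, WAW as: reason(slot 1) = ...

reason(slot 1) = FU

(0) want 1×BR +2rd +0wr — yes → AL1|MU1|ME1|BR0|rd3|wr3
(1) want 1×BR +2rd +0wr — FU → AL1|MU1|ME1|BR0|rd3|wr3
(2) want 1×MEM +1rd +1wr — yes → AL1|MU1|ME0|BR0|rd2|wr2
(3) want 1×MUL +1rd +1wr — yes → AL1|MU0|ME0|BR0|rd1|wr1
(4) want 1×ALU +2rd +1wr — RD_PORT → AL1|MU0|ME0|BR0|rd1|wr1
(5) want 1×MEM +2rd +0wr — FU → AL1|MU0|ME0|BR0|rd1|wr1
(6) want 1×ALU +2rd +1wr — RD_PORT → AL1|MU0|ME0|BR0|rd1|wr1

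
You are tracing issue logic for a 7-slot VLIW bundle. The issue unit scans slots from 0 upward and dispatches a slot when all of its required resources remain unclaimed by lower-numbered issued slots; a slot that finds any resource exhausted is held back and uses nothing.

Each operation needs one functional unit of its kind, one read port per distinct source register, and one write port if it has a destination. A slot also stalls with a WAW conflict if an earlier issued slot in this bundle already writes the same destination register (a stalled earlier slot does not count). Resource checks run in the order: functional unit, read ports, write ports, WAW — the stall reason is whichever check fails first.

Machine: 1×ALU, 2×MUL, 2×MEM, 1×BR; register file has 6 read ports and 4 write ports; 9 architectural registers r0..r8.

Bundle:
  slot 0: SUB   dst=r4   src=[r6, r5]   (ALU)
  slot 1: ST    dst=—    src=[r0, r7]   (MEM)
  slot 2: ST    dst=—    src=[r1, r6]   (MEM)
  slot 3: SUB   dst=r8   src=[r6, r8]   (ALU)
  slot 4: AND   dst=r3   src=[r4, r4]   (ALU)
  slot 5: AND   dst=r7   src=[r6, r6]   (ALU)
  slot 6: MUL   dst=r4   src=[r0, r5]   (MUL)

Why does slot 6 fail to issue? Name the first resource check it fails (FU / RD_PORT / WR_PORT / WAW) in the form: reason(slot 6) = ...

slot 0 (ALU): ISSUE — free A0,Mu2,Ld2,B1 rp4 wp3
slot 1 (MEM): ISSUE — free A0,Mu2,Ld1,B1 rp2 wp3
slot 2 (MEM): ISSUE — free A0,Mu2,Ld0,B1 rp0 wp3
slot 3 (ALU): stall FU — free A0,Mu2,Ld0,B1 rp0 wp3
slot 4 (ALU): stall FU — free A0,Mu2,Ld0,B1 rp0 wp3
slot 5 (ALU): stall FU — free A0,Mu2,Ld0,B1 rp0 wp3
slot 6 (MUL): stall RD_PORT — free A0,Mu2,Ld0,B1 rp0 wp3

reason(slot 6) = RD_PORT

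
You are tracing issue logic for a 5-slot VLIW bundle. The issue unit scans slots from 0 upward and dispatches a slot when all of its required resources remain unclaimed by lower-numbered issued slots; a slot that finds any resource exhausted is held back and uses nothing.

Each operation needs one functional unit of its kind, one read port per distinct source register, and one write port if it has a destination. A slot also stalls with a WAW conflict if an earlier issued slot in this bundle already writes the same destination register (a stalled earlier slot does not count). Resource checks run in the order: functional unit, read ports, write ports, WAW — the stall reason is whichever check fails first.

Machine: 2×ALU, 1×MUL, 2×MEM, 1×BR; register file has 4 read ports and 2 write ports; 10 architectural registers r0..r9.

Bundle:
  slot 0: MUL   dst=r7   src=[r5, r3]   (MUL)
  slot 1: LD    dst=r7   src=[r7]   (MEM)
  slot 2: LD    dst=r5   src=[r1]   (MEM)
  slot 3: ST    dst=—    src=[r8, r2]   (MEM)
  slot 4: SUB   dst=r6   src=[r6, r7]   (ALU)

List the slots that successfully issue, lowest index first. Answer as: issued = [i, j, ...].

issued = [0, 2]

  0. MUL→r7 ⇒ go  {2A/0Mu/2Ld/1B | 2r 1w}
  1. MEM→r7 ⇒ no(WAW)  {2A/0Mu/2Ld/1B | 2r 1w}
  2. MEM→r5 ⇒ go  {2A/0Mu/1Ld/1B | 1r 0w}
  3. MEM ⇒ no(RD_PORT)  {2A/0Mu/1Ld/1B | 1r 0w}
  4. ALU→r6 ⇒ no(RD_PORT)  {2A/0Mu/1Ld/1B | 1r 0w}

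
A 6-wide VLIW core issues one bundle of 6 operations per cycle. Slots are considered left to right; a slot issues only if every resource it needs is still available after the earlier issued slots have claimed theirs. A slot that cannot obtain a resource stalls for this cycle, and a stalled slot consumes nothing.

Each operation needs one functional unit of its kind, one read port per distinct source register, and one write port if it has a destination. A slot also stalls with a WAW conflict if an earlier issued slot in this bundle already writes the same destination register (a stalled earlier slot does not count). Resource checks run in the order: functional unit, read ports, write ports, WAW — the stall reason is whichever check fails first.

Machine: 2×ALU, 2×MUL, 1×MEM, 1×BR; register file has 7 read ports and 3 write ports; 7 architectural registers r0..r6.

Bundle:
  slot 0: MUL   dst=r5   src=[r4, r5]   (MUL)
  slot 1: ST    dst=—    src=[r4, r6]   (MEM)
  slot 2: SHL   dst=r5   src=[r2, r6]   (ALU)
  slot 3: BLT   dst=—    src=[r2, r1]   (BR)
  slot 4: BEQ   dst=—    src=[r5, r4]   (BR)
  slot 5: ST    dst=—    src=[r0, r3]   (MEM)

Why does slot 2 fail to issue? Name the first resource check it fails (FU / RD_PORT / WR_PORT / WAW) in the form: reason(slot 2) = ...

reason(slot 2) = WAW

slot 0 (MUL): ISSUE — free A2,Mu1,Ld1,B1 rp5 wp2
slot 1 (MEM): ISSUE — free A2,Mu1,Ld0,B1 rp3 wp2
slot 2 (ALU): stall WAW — free A2,Mu1,Ld0,B1 rp3 wp2
slot 3 (BR): ISSUE — free A2,Mu1,Ld0,B0 rp1 wp2
slot 4 (BR): stall FU — free A2,Mu1,Ld0,B0 rp1 wp2
slot 5 (MEM): stall FU — free A2,Mu1,Ld0,B0 rp1 wp2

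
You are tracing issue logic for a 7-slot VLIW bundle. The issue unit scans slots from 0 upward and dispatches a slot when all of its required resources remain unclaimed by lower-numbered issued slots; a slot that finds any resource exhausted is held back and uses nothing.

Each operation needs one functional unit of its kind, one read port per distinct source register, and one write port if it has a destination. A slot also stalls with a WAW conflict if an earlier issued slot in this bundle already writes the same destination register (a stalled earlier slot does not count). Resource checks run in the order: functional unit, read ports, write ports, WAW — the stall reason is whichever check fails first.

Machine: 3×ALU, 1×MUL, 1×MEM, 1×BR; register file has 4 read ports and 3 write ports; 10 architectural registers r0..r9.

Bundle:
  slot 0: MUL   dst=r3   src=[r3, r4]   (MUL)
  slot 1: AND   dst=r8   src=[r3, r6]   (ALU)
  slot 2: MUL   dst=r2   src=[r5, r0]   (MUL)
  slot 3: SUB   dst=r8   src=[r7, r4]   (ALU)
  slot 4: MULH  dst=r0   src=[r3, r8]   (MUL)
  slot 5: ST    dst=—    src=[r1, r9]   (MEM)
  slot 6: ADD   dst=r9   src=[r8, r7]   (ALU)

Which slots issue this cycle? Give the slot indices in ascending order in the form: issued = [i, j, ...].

[0] MUL needs rd=2 wr=1: ok; after: ALU=3 MUL=0 MEM=1 BR=1, R=2, W=2
[1] ALU needs rd=2 wr=1: ok; after: ALU=2 MUL=0 MEM=1 BR=1, R=0, W=1
[2] MUL needs rd=2 wr=1: FU; after: ALU=2 MUL=0 MEM=1 BR=1, R=0, W=1
[3] ALU needs rd=2 wr=1: RD_PORT; after: ALU=2 MUL=0 MEM=1 BR=1, R=0, W=1
[4] MUL needs rd=2 wr=1: FU; after: ALU=2 MUL=0 MEM=1 BR=1, R=0, W=1
[5] MEM needs rd=2 wr=0: RD_PORT; after: ALU=2 MUL=0 MEM=1 BR=1, R=0, W=1
[6] ALU needs rd=2 wr=1: RD_PORT; after: ALU=2 MUL=0 MEM=1 BR=1, R=0, W=1

issued = [0, 1]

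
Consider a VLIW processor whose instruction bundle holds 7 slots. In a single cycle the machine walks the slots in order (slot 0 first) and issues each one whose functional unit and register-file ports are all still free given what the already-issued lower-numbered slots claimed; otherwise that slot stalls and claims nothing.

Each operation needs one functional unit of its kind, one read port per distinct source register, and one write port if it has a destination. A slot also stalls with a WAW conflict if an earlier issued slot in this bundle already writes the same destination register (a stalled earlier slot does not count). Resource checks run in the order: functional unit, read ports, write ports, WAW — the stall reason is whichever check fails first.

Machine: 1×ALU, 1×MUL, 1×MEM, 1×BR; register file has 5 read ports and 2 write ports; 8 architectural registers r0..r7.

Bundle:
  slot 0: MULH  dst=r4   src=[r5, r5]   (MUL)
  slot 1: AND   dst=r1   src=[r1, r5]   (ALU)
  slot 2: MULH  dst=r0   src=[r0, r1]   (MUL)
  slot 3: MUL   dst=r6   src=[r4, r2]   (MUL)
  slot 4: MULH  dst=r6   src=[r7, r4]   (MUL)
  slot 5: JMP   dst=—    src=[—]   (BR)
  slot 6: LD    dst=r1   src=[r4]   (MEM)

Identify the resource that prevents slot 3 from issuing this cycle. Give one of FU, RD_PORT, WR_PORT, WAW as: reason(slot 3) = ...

reason(slot 3) = FU

slot 0 (MUL): ISSUE — free A1,Mu0,Ld1,B1 rp4 wp1
slot 1 (ALU): ISSUE — free A0,Mu0,Ld1,B1 rp2 wp0
slot 2 (MUL): stall FU — free A0,Mu0,Ld1,B1 rp2 wp0
slot 3 (MUL): stall FU — free A0,Mu0,Ld1,B1 rp2 wp0
slot 4 (MUL): stall FU — free A0,Mu0,Ld1,B1 rp2 wp0
slot 5 (BR): ISSUE — free A0,Mu0,Ld1,B0 rp2 wp0
slot 6 (MEM): stall WR_PORT — free A0,Mu0,Ld1,B0 rp2 wp0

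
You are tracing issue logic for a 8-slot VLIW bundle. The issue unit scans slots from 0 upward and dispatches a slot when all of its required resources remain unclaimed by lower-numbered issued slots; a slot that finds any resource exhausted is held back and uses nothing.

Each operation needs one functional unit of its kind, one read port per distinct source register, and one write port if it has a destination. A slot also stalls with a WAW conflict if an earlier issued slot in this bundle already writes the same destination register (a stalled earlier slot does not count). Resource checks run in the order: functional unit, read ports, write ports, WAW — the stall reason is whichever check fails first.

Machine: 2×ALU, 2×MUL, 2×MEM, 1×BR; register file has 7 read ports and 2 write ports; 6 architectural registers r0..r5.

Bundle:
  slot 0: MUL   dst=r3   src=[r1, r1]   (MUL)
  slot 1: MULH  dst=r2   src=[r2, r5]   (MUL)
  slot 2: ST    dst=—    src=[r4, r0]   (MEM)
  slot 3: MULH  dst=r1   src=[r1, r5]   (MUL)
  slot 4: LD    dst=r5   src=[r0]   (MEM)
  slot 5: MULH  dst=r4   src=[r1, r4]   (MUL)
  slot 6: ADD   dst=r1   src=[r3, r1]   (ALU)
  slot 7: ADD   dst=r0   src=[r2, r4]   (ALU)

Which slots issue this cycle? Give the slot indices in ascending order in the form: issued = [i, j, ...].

(0) want 1×MUL +1rd +1wr — yes → AL2|MU1|ME2|BR1|rd6|wr1
(1) want 1×MUL +2rd +1wr — yes → AL2|MU0|ME2|BR1|rd4|wr0
(2) want 1×MEM +2rd +0wr — yes → AL2|MU0|ME1|BR1|rd2|wr0
(3) want 1×MUL +2rd +1wr — FU → AL2|MU0|ME1|BR1|rd2|wr0
(4) want 1×MEM +1rd +1wr — WR_PORT → AL2|MU0|ME1|BR1|rd2|wr0
(5) want 1×MUL +2rd +1wr — FU → AL2|MU0|ME1|BR1|rd2|wr0
(6) want 1×ALU +2rd +1wr — WR_PORT → AL2|MU0|ME1|BR1|rd2|wr0
(7) want 1×ALU +2rd +1wr — WR_PORT → AL2|MU0|ME1|BR1|rd2|wr0

issued = [0, 1, 2]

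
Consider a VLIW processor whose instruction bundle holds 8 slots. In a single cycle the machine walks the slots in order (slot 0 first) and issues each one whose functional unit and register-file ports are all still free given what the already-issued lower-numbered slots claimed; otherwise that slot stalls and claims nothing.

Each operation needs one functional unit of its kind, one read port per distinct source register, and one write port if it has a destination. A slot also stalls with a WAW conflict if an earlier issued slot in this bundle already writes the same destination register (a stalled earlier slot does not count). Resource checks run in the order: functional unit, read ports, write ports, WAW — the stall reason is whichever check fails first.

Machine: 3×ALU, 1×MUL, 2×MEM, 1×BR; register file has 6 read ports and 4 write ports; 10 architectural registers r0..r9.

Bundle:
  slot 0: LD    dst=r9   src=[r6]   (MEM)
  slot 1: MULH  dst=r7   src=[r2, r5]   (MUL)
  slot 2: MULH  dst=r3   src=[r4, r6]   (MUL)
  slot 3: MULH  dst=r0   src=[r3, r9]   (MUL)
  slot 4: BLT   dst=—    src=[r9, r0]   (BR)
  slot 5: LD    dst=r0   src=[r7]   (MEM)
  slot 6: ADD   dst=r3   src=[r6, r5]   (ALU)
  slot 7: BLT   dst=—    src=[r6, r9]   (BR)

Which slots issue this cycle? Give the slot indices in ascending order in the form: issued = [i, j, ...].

issued = [0, 1, 4, 5]

(0) want 1×MEM +1rd +1wr — yes → AL3|MU1|ME1|BR1|rd5|wr3
(1) want 1×MUL +2rd +1wr — yes → AL3|MU0|ME1|BR1|rd3|wr2
(2) want 1×MUL +2rd +1wr — FU → AL3|MU0|ME1|BR1|rd3|wr2
(3) want 1×MUL +2rd +1wr — FU → AL3|MU0|ME1|BR1|rd3|wr2
(4) want 1×BR +2rd +0wr — yes → AL3|MU0|ME1|BR0|rd1|wr2
(5) want 1×MEM +1rd +1wr — yes → AL3|MU0|ME0|BR0|rd0|wr1
(6) want 1×ALU +2rd +1wr — RD_PORT → AL3|MU0|ME0|BR0|rd0|wr1
(7) want 1×BR +2rd +0wr — FU → AL3|MU0|ME0|BR0|rd0|wr1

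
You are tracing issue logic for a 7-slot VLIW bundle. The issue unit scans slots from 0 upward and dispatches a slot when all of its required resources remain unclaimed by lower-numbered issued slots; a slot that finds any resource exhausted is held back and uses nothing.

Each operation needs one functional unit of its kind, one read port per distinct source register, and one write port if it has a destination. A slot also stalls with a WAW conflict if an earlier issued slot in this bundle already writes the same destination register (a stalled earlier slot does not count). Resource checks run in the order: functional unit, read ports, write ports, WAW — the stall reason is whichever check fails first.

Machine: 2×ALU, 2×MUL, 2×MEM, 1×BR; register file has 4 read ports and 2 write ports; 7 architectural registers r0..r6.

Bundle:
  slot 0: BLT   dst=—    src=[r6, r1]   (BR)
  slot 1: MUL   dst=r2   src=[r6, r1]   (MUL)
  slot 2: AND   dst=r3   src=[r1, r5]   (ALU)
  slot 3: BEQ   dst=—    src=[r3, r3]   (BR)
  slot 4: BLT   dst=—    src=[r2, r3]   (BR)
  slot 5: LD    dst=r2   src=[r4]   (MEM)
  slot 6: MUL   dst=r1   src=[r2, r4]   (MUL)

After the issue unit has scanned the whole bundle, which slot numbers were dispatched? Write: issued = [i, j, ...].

  0. BR ⇒ go  {2A/2Mu/2Ld/0B | 2r 2w}
  1. MUL→r2 ⇒ go  {2A/1Mu/2Ld/0B | 0r 1w}
  2. ALU→r3 ⇒ no(RD_PORT)  {2A/1Mu/2Ld/0B | 0r 1w}
  3. BR ⇒ no(FU)  {2A/1Mu/2Ld/0B | 0r 1w}
  4. BR ⇒ no(FU)  {2A/1Mu/2Ld/0B | 0r 1w}
  5. MEM→r2 ⇒ no(RD_PORT)  {2A/1Mu/2Ld/0B | 0r 1w}
  6. MUL→r1 ⇒ no(RD_PORT)  {2A/1Mu/2Ld/0B | 0r 1w}

issued = [0, 1]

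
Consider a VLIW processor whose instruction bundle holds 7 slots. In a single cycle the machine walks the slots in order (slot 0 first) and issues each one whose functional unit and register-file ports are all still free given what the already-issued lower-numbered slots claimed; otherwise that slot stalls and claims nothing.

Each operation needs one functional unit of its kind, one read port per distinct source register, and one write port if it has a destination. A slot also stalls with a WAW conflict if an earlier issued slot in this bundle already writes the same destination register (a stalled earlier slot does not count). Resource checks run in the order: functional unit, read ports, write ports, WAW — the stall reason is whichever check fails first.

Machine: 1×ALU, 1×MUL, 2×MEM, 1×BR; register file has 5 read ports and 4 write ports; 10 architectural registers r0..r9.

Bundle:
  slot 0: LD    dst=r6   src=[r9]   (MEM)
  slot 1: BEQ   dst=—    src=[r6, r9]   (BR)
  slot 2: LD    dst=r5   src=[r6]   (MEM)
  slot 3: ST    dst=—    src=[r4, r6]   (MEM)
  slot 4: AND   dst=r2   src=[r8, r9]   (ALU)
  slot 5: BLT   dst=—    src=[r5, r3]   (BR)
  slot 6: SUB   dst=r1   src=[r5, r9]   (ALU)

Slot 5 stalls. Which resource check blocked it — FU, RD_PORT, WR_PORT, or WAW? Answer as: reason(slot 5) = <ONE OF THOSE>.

(0) want 1×MEM +1rd +1wr — yes → AL1|MU1|ME1|BR1|rd4|wr3
(1) want 1×BR +2rd +0wr — yes → AL1|MU1|ME1|BR0|rd2|wr3
(2) want 1×MEM +1rd +1wr — yes → AL1|MU1|ME0|BR0|rd1|wr2
(3) want 1×MEM +2rd +0wr — FU → AL1|MU1|ME0|BR0|rd1|wr2
(4) want 1×ALU +2rd +1wr — RD_PORT → AL1|MU1|ME0|BR0|rd1|wr2
(5) want 1×BR +2rd +0wr — FU → AL1|MU1|ME0|BR0|rd1|wr2
(6) want 1×ALU +2rd +1wr — RD_PORT → AL1|MU1|ME0|BR0|rd1|wr2

reason(slot 5) = FU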